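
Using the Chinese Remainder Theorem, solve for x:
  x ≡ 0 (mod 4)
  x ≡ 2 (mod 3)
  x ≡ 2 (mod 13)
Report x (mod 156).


Moduli 4, 3, 13 are pairwise coprime; by CRT there is a unique solution modulo M = 4 · 3 · 13 = 156.
Solve pairwise, accumulating the modulus:
  Start with x ≡ 0 (mod 4).
  Combine with x ≡ 2 (mod 3): since gcd(4, 3) = 1, we get a unique residue mod 12.
    Write x = 0 + 4·t and substitute into x ≡ 2 (mod 3): 4·t ≡ 2 − 0 = 2 (mod 3).
    Reduce coefficients mod 3: 1·t ≡ 2 (mod 3).
    So t ≡ 2 (mod 3).
    Then x = 0 + 4·2 = 8, valid modulo lcm(4, 3) = 12: x ≡ 8 (mod 12).
  Combine with x ≡ 2 (mod 13): since gcd(12, 13) = 1, we get a unique residue mod 156.
    Write x = 8 + 12·t and substitute into x ≡ 2 (mod 13): 12·t ≡ 2 − 8 = -6 (mod 13).
    Reduce coefficients mod 13: 12·t ≡ 7 (mod 13).
    The inverse of 12 mod 13 is 12 (since 12·12 = 144 = 11·13 + 1), so t ≡ 12·7 = 84 ≡ 6 (mod 13).
    Then x = 8 + 12·6 = 80, valid modulo lcm(12, 13) = 156: x ≡ 80 (mod 156).
Verify: 80 mod 4 = 0 ✓, 80 mod 3 = 2 ✓, 80 mod 13 = 2 ✓.

x ≡ 80 (mod 156).


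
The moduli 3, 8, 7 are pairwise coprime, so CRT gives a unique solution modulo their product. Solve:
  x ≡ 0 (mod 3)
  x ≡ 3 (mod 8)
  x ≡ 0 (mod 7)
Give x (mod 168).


Moduli 3, 8, 7 are pairwise coprime; by CRT there is a unique solution modulo M = 3 · 8 · 7 = 168.
Solve pairwise, accumulating the modulus:
  Start with x ≡ 0 (mod 3).
  Combine with x ≡ 3 (mod 8): since gcd(3, 8) = 1, we get a unique residue mod 24.
    Write x = 0 + 3·t and substitute into x ≡ 3 (mod 8): 3·t ≡ 3 − 0 = 3 (mod 8).
    The inverse of 3 mod 8 is 3 (since 3·3 = 9 = 1·8 + 1), so t ≡ 3·3 = 9 ≡ 1 (mod 8).
    Then x = 0 + 3·1 = 3, valid modulo lcm(3, 8) = 24: x ≡ 3 (mod 24).
  Combine with x ≡ 0 (mod 7): since gcd(24, 7) = 1, we get a unique residue mod 168.
    Write x = 3 + 24·t and substitute into x ≡ 0 (mod 7): 24·t ≡ 0 − 3 = -3 (mod 7).
    Reduce coefficients mod 7: 3·t ≡ 4 (mod 7).
    The inverse of 3 mod 7 is 5 (since 3·5 = 15 = 2·7 + 1), so t ≡ 5·4 = 20 ≡ 6 (mod 7).
    Then x = 3 + 24·6 = 147, valid modulo lcm(24, 7) = 168: x ≡ 147 (mod 168).
Verify: 147 mod 3 = 0 ✓, 147 mod 8 = 3 ✓, 147 mod 7 = 0 ✓.

x ≡ 147 (mod 168).


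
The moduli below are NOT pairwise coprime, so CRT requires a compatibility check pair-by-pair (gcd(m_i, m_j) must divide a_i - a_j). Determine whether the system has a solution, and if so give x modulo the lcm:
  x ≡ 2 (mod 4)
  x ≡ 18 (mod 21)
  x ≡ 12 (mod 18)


Moduli 4, 21, 18 are not pairwise coprime, so CRT works modulo lcm(m_i) when all pairwise compatibility conditions hold.
Pairwise compatibility: gcd(m_i, m_j) must divide a_i - a_j for every pair.
Merge one congruence at a time:
  Start: x ≡ 2 (mod 4).
  Combine with x ≡ 18 (mod 21): gcd(4, 21) = 1; 18 - 2 = 16, which IS divisible by 1, so compatible.
    Write x = 2 + 4·t and substitute into x ≡ 18 (mod 21): 4·t ≡ 18 − 2 = 16 (mod 21).
    The inverse of 4 mod 21 is 16 (since 4·16 = 64 = 3·21 + 1), so t ≡ 16·16 = 256 ≡ 4 (mod 21).
    Then x = 2 + 4·4 = 18, valid modulo lcm(4, 21) = 84: x ≡ 18 (mod 84).
  Combine with x ≡ 12 (mod 18): gcd(84, 18) = 6; 12 - 18 = -6, which IS divisible by 6, so compatible.
    Write x = 18 + 84·t and substitute into x ≡ 12 (mod 18): 84·t ≡ 12 − 18 = -6 (mod 18).
    Divide the congruence (and modulus) by g = 6: 14·t ≡ -1 (mod 3).
    Reduce coefficients mod 3: 2·t ≡ 2 (mod 3).
    The inverse of 2 mod 3 is 2 (since 2·2 = 4 = 1·3 + 1), so t ≡ 2·2 = 4 ≡ 1 (mod 3).
    Then x = 18 + 84·1 = 102, valid modulo lcm(84, 18) = 252: x ≡ 102 (mod 252).
Verify: 102 mod 4 = 2, 102 mod 21 = 18, 102 mod 18 = 12.

x ≡ 102 (mod 252).


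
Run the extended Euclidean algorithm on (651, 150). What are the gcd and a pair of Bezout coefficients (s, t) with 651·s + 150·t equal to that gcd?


Euclidean algorithm on (651, 150) — divide until remainder is 0:
  651 = 4 · 150 + 51
  150 = 2 · 51 + 48
  51 = 1 · 48 + 3
  48 = 16 · 3 + 0
gcd(651, 150) = 3.
Track Bezout coefficients alongside the remainders: start with r₀ = 651 = a·1 + b·0 (s = 1, t = 0) and r₁ = 150 = a·0 + b·1 (s = 0, t = 1); each new remainder r_{k+1} = r_{k-1} − q_k·r_k inherits s_{k+1} = s_{k-1} − q_k·s_k, t_{k+1} = t_{k-1} − q_k·t_k, so r_k = a·s_k + b·t_k at every step:
  q = 4: r = 51, s = 1 − 4·0 = 1, t = 0 − 4·1 = -4  (check: 651·1 + 150·(-4) = 51)
  q = 2: r = 48, s = 0 − 2·1 = -2, t = 1 − 2·(-4) = 9  (check: 651·(-2) + 150·9 = 48)
  q = 1: r = 3, s = 1 − 1·(-2) = 3, t = -4 − 1·9 = -13  (check: 651·3 + 150·(-13) = 3)
The row with r = 3 (the gcd) gives the Bezout coefficients s = 3, t = -13.
Result: 651 · (3) + 150 · (-13) = 3.

gcd(651, 150) = 3; s = 3, t = -13 (check: 651·3 + 150·(-13) = 3).


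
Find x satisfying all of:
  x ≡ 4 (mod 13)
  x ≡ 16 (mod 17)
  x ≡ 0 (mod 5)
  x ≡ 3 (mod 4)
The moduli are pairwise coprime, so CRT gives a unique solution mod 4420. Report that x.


Product of moduli M = 13 · 17 · 5 · 4 = 4420.
Merge one congruence at a time:
  Start: x ≡ 4 (mod 13).
  Combine with x ≡ 16 (mod 17); new modulus lcm = 221.
    Write x = 4 + 13·t and substitute into x ≡ 16 (mod 17): 13·t ≡ 16 − 4 = 12 (mod 17).
    The inverse of 13 mod 17 is 4 (since 13·4 = 52 = 3·17 + 1), so t ≡ 4·12 = 48 ≡ 14 (mod 17).
    Then x = 4 + 13·14 = 186, valid modulo lcm(13, 17) = 221: x ≡ 186 (mod 221).
  Combine with x ≡ 0 (mod 5); new modulus lcm = 1105.
    Write x = 186 + 221·t and substitute into x ≡ 0 (mod 5): 221·t ≡ 0 − 186 = -186 (mod 5).
    Reduce coefficients mod 5: 1·t ≡ 4 (mod 5).
    So t ≡ 4 (mod 5).
    Then x = 186 + 221·4 = 1070, valid modulo lcm(221, 5) = 1105: x ≡ 1070 (mod 1105).
  Combine with x ≡ 3 (mod 4); new modulus lcm = 4420.
    Write x = 1070 + 1105·t and substitute into x ≡ 3 (mod 4): 1105·t ≡ 3 − 1070 = -1067 (mod 4).
    Reduce coefficients mod 4: 1·t ≡ 1 (mod 4).
    So t ≡ 1 (mod 4).
    Then x = 1070 + 1105·1 = 2175, valid modulo lcm(1105, 4) = 4420: x ≡ 2175 (mod 4420).
Verify against each original: 2175 mod 13 = 4, 2175 mod 17 = 16, 2175 mod 5 = 0, 2175 mod 4 = 3.

x ≡ 2175 (mod 4420).


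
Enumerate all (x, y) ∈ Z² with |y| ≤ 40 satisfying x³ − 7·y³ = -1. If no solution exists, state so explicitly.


The equation is x³ - 7y³ = -1. For fixed y, x³ = 7·y³ − 1, so a solution requires the RHS to be a perfect cube.
Strategy: iterate y from -40 to 40, compute RHS = 7·y³ − 1, and check whether it is a (positive or negative) perfect cube.
Check small values of y:
  y = 0: RHS = -1 = (-1)³ ⇒ x = -1 works.
  y = 1: RHS = 6 is not a perfect cube.
  y = -1: RHS = -8 = (-2)³ ⇒ x = -2 works.
  y = 2: RHS = 55 is not a perfect cube.
  y = -2: RHS = -57 is not a perfect cube.
  y = 3: RHS = 188 is not a perfect cube.
  y = -3: RHS = -190 is not a perfect cube.
Continuing the search up to |y| = 40 finds no further solutions beyond those listed.
Collected solutions: (-1, 0), (-2, -1).

Solutions (with |y| ≤ 40): (-1, 0), (-2, -1).


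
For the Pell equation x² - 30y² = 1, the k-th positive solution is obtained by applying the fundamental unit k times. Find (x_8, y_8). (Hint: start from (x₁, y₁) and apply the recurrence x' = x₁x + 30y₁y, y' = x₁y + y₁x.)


Step 1: Find the fundamental solution (x₁, y₁) of x² - 30y² = 1.
  Expand √30 as a continued fraction. a₀ = ⌊√30⌋ = 5; iterate m_{k+1} = d_k·a_k − m_k, d_{k+1} = (30 − m_{k+1}²)/d_k, a_{k+1} = ⌊(a₀ + m_{k+1})/d_{k+1}⌋ (starting m₀ = 0, d₀ = 1), with convergents p_k = a_k·p_{k-1} + p_{k-2}, q_k = a_k·q_{k-1} + q_{k-2} (p₋₁ = 1, q₋₁ = 0):
  k = 0: a₀ = 5; p₀/q₀ = 5/1; p₀² − 30·q₀² = 25 − 30 = -5.
  k = 1: m = 5, d = 5, a = ⌊(5 + 5)/5⌋ = 2; p/q = (2·5 + 1)/(2·1 + 0) = 11/2; p² − 30·q² = 121 − 120 = 1.
  The first convergent with p² − 30·q² = 1 gives the fundamental solution (x₁, y₁) = (11, 2).
Step 2: Apply the recurrence (x_{n+1}, y_{n+1}) = (x₁x_n + 30y₁y_n, x₁y_n + y₁x_n) repeatedly.
  From (x_1, y_1) = (11, 2): x_2 = 11·11 + 30·2·2 = 241; y_2 = 11·2 + 2·11 = 44.
  From (x_2, y_2) = (241, 44): x_3 = 11·241 + 30·2·44 = 5291; y_3 = 11·44 + 2·241 = 966.
  From (x_3, y_3) = (5291, 966): x_4 = 11·5291 + 30·2·966 = 116161; y_4 = 11·966 + 2·5291 = 21208.
  From (x_4, y_4) = (116161, 21208): x_5 = 11·116161 + 30·2·21208 = 2550251; y_5 = 11·21208 + 2·116161 = 465610.
  From (x_5, y_5) = (2550251, 465610): x_6 = 11·2550251 + 30·2·465610 = 55989361; y_6 = 11·465610 + 2·2550251 = 10222212.
  From (x_6, y_6) = (55989361, 10222212): x_7 = 11·55989361 + 30·2·10222212 = 1229215691; y_7 = 11·10222212 + 2·55989361 = 224423054.
  From (x_7, y_7) = (1229215691, 224423054): x_8 = 11·1229215691 + 30·2·224423054 = 26986755841; y_8 = 11·224423054 + 2·1229215691 = 4927084976.
Step 3: Verify x_8² - 30·y_8² = 728284990821747617281 - 728284990821747617280 = 1 (should be 1). ✓

(x_1, y_1) = (11, 2); (x_8, y_8) = (26986755841, 4927084976).


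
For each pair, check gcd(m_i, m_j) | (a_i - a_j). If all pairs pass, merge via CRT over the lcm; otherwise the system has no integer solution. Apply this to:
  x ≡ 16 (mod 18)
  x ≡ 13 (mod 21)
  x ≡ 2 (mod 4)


Moduli 18, 21, 4 are not pairwise coprime, so CRT works modulo lcm(m_i) when all pairwise compatibility conditions hold.
Pairwise compatibility: gcd(m_i, m_j) must divide a_i - a_j for every pair.
Merge one congruence at a time:
  Start: x ≡ 16 (mod 18).
  Combine with x ≡ 13 (mod 21): gcd(18, 21) = 3; 13 - 16 = -3, which IS divisible by 3, so compatible.
    Write x = 16 + 18·t and substitute into x ≡ 13 (mod 21): 18·t ≡ 13 − 16 = -3 (mod 21).
    Divide the congruence (and modulus) by g = 3: 6·t ≡ -1 (mod 7).
    Reduce coefficients mod 7: 6·t ≡ 6 (mod 7).
    The inverse of 6 mod 7 is 6 (since 6·6 = 36 = 5·7 + 1), so t ≡ 6·6 = 36 ≡ 1 (mod 7).
    Then x = 16 + 18·1 = 34, valid modulo lcm(18, 21) = 126: x ≡ 34 (mod 126).
  Combine with x ≡ 2 (mod 4): gcd(126, 4) = 2; 2 - 34 = -32, which IS divisible by 2, so compatible.
    Write x = 34 + 126·t and substitute into x ≡ 2 (mod 4): 126·t ≡ 2 − 34 = -32 (mod 4).
    Divide the congruence (and modulus) by g = 2: 63·t ≡ -16 (mod 2).
    Reduce coefficients mod 2: 1·t ≡ 0 (mod 2).
    So t ≡ 0 (mod 2).
    Then x = 34 + 126·0 = 34, valid modulo lcm(126, 4) = 252: x ≡ 34 (mod 252).
Verify: 34 mod 18 = 16, 34 mod 21 = 13, 34 mod 4 = 2.

x ≡ 34 (mod 252).


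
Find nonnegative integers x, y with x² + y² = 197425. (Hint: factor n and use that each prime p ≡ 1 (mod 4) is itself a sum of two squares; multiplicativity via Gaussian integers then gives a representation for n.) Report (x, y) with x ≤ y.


Step 1: Factor n = 197425 = 5^2 · 53 · 149.
Step 2: Check the mod-4 condition on each prime factor: 5 ≡ 1 (mod 4), exponent 2; 53 ≡ 1 (mod 4), exponent 1; 149 ≡ 1 (mod 4), exponent 1.
All primes ≡ 3 (mod 4) appear to even exponent (or don't appear), so by the two-squares theorem n IS expressible as a sum of two squares.
Step 3: Build a representation. Group n = k² · m with k = 5 and m = 53 · 149 = 7897 (a product of primes ≡ 1 (mod 4)); a representation of m scales to one of n via (k·x)² + (k·y)² = k²(x² + y²). Each prime p ≡ 1 (mod 4) is itself a sum of two squares; find a² by testing p − a² for a perfect square:
  53: 53 − 1² = 52, 53 − 2² = 49 = 7² ⇒ 53 = 2² + 7².
  149: 149 − 1² = 148, 149 − 2² = 145, 149 − 3² = 140, 149 − 4² = 133, 149 − 5² = 124, 149 − 6² = 113, 149 − 7² = 100 = 10² ⇒ 149 = 7² + 10².
  Combine using the Brahmagupta–Fibonacci identity (a² + b²)(c² + d²) = (ac − bd)² + (ad + bc)² = (ac + bd)² + (ad − bc)²:
  53 · 149 = 7897: from (2² + 7²)(7² + 10²), take (2·7 − 7·10, 2·10 + 7·7) = (14 − 70, 20 + 49) = (-56, 69); dropping signs (only squares matter) gives (56, 69); check 56² + 69² = 3136 + 4761 = 7897 ✓.
  Scale by k = 5: (5·56, 5·69) = (280, 345).
Step 4: Order so x ≤ y and verify: 280² + 345² = 78400 + 119025 = 197425 = n. ✓

n = 197425 = 280² + 345² (one valid representation with x ≤ y).


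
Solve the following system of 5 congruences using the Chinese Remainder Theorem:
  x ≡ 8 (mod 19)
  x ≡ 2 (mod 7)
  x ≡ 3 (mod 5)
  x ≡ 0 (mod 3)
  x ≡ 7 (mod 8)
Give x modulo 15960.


Product of moduli M = 19 · 7 · 5 · 3 · 8 = 15960.
Merge one congruence at a time:
  Start: x ≡ 8 (mod 19).
  Combine with x ≡ 2 (mod 7); new modulus lcm = 133.
    Write x = 8 + 19·t and substitute into x ≡ 2 (mod 7): 19·t ≡ 2 − 8 = -6 (mod 7).
    Reduce coefficients mod 7: 5·t ≡ 1 (mod 7).
    The inverse of 5 mod 7 is 3 (since 5·3 = 15 = 2·7 + 1), so t ≡ 3·1 = 3 ≡ 3 (mod 7).
    Then x = 8 + 19·3 = 65, valid modulo lcm(19, 7) = 133: x ≡ 65 (mod 133).
  Combine with x ≡ 3 (mod 5); new modulus lcm = 665.
    Write x = 65 + 133·t and substitute into x ≡ 3 (mod 5): 133·t ≡ 3 − 65 = -62 (mod 5).
    Reduce coefficients mod 5: 3·t ≡ 3 (mod 5).
    The inverse of 3 mod 5 is 2 (since 3·2 = 6 = 1·5 + 1), so t ≡ 2·3 = 6 ≡ 1 (mod 5).
    Then x = 65 + 133·1 = 198, valid modulo lcm(133, 5) = 665: x ≡ 198 (mod 665).
  Combine with x ≡ 0 (mod 3); new modulus lcm = 1995.
    Write x = 198 + 665·t and substitute into x ≡ 0 (mod 3): 665·t ≡ 0 − 198 = -198 (mod 3).
    Reduce coefficients mod 3: 2·t ≡ 0 (mod 3).
    The inverse of 2 mod 3 is 2 (since 2·2 = 4 = 1·3 + 1), so t ≡ 2·0 = 0 ≡ 0 (mod 3).
    Then x = 198 + 665·0 = 198, valid modulo lcm(665, 3) = 1995: x ≡ 198 (mod 1995).
  Combine with x ≡ 7 (mod 8); new modulus lcm = 15960.
    Write x = 198 + 1995·t and substitute into x ≡ 7 (mod 8): 1995·t ≡ 7 − 198 = -191 (mod 8).
    Reduce coefficients mod 8: 3·t ≡ 1 (mod 8).
    The inverse of 3 mod 8 is 3 (since 3·3 = 9 = 1·8 + 1), so t ≡ 3·1 = 3 ≡ 3 (mod 8).
    Then x = 198 + 1995·3 = 6183, valid modulo lcm(1995, 8) = 15960: x ≡ 6183 (mod 15960).
Verify against each original: 6183 mod 19 = 8, 6183 mod 7 = 2, 6183 mod 5 = 3, 6183 mod 3 = 0, 6183 mod 8 = 7.

x ≡ 6183 (mod 15960).


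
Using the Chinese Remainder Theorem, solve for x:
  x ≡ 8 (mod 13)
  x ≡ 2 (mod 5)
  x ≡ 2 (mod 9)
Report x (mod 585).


Moduli 13, 5, 9 are pairwise coprime; by CRT there is a unique solution modulo M = 13 · 5 · 9 = 585.
Solve pairwise, accumulating the modulus:
  Start with x ≡ 8 (mod 13).
  Combine with x ≡ 2 (mod 5): since gcd(13, 5) = 1, we get a unique residue mod 65.
    Write x = 8 + 13·t and substitute into x ≡ 2 (mod 5): 13·t ≡ 2 − 8 = -6 (mod 5).
    Reduce coefficients mod 5: 3·t ≡ 4 (mod 5).
    The inverse of 3 mod 5 is 2 (since 3·2 = 6 = 1·5 + 1), so t ≡ 2·4 = 8 ≡ 3 (mod 5).
    Then x = 8 + 13·3 = 47, valid modulo lcm(13, 5) = 65: x ≡ 47 (mod 65).
  Combine with x ≡ 2 (mod 9): since gcd(65, 9) = 1, we get a unique residue mod 585.
    Write x = 47 + 65·t and substitute into x ≡ 2 (mod 9): 65·t ≡ 2 − 47 = -45 (mod 9).
    Reduce coefficients mod 9: 2·t ≡ 0 (mod 9).
    The inverse of 2 mod 9 is 5 (since 2·5 = 10 = 1·9 + 1), so t ≡ 5·0 = 0 ≡ 0 (mod 9).
    Then x = 47 + 65·0 = 47, valid modulo lcm(65, 9) = 585: x ≡ 47 (mod 585).
Verify: 47 mod 13 = 8 ✓, 47 mod 5 = 2 ✓, 47 mod 9 = 2 ✓.

x ≡ 47 (mod 585).


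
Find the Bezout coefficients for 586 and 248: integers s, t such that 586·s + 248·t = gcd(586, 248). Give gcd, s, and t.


Euclidean algorithm on (586, 248) — divide until remainder is 0:
  586 = 2 · 248 + 90
  248 = 2 · 90 + 68
  90 = 1 · 68 + 22
  68 = 3 · 22 + 2
  22 = 11 · 2 + 0
gcd(586, 248) = 2.
Track Bezout coefficients alongside the remainders: start with r₀ = 586 = a·1 + b·0 (s = 1, t = 0) and r₁ = 248 = a·0 + b·1 (s = 0, t = 1); each new remainder r_{k+1} = r_{k-1} − q_k·r_k inherits s_{k+1} = s_{k-1} − q_k·s_k, t_{k+1} = t_{k-1} − q_k·t_k, so r_k = a·s_k + b·t_k at every step:
  q = 2: r = 90, s = 1 − 2·0 = 1, t = 0 − 2·1 = -2  (check: 586·1 + 248·(-2) = 90)
  q = 2: r = 68, s = 0 − 2·1 = -2, t = 1 − 2·(-2) = 5  (check: 586·(-2) + 248·5 = 68)
  q = 1: r = 22, s = 1 − 1·(-2) = 3, t = -2 − 1·5 = -7  (check: 586·3 + 248·(-7) = 22)
  q = 3: r = 2, s = -2 − 3·3 = -11, t = 5 − 3·(-7) = 26  (check: 586·(-11) + 248·26 = 2)
The row with r = 2 (the gcd) gives the Bezout coefficients s = -11, t = 26.
Result: 586 · (-11) + 248 · (26) = 2.

gcd(586, 248) = 2; s = -11, t = 26 (check: 586·(-11) + 248·26 = 2).


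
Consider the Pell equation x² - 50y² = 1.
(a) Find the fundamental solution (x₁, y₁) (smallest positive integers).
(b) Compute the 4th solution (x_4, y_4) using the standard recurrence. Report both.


Step 1: Find the fundamental solution (x₁, y₁) of x² - 50y² = 1.
  Expand √50 as a continued fraction. a₀ = ⌊√50⌋ = 7; iterate m_{k+1} = d_k·a_k − m_k, d_{k+1} = (50 − m_{k+1}²)/d_k, a_{k+1} = ⌊(a₀ + m_{k+1})/d_{k+1}⌋ (starting m₀ = 0, d₀ = 1), with convergents p_k = a_k·p_{k-1} + p_{k-2}, q_k = a_k·q_{k-1} + q_{k-2} (p₋₁ = 1, q₋₁ = 0):
  k = 0: a₀ = 7; p₀/q₀ = 7/1; p₀² − 50·q₀² = 49 − 50 = -1.
  k = 1: m = 7, d = 1, a = ⌊(7 + 7)/1⌋ = 14; p/q = (14·7 + 1)/(14·1 + 0) = 99/14; p² − 50·q² = 9801 − 9800 = 1.
  The first convergent with p² − 50·q² = 1 gives the fundamental solution (x₁, y₁) = (99, 14).
Step 2: Apply the recurrence (x_{n+1}, y_{n+1}) = (x₁x_n + 50y₁y_n, x₁y_n + y₁x_n) repeatedly.
  From (x_1, y_1) = (99, 14): x_2 = 99·99 + 50·14·14 = 19601; y_2 = 99·14 + 14·99 = 2772.
  From (x_2, y_2) = (19601, 2772): x_3 = 99·19601 + 50·14·2772 = 3880899; y_3 = 99·2772 + 14·19601 = 548842.
  From (x_3, y_3) = (3880899, 548842): x_4 = 99·3880899 + 50·14·548842 = 768398401; y_4 = 99·548842 + 14·3880899 = 108667944.
Step 3: Verify x_4² - 50·y_4² = 590436102659356801 - 590436102659356800 = 1 (should be 1). ✓

(x_1, y_1) = (99, 14); (x_4, y_4) = (768398401, 108667944).


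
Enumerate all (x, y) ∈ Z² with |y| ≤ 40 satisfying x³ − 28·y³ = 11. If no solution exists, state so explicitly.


The equation is x³ - 28y³ = 11. For fixed y, x³ = 28·y³ + 11, so a solution requires the RHS to be a perfect cube.
Strategy: iterate y from -40 to 40, compute RHS = 28·y³ + 11, and check whether it is a (positive or negative) perfect cube.
Check small values of y:
  y = 0: RHS = 11 is not a perfect cube.
  y = 1: RHS = 39 is not a perfect cube.
  y = -1: RHS = -17 is not a perfect cube.
  y = 2: RHS = 235 is not a perfect cube.
  y = -2: RHS = -213 is not a perfect cube.
  y = 3: RHS = 767 is not a perfect cube.
  y = -3: RHS = -745 is not a perfect cube.
Continuing the search up to |y| = 40 finds no solutions either.
No (x, y) in the scanned range satisfies the equation.

No integer solutions with |y| ≤ 40.


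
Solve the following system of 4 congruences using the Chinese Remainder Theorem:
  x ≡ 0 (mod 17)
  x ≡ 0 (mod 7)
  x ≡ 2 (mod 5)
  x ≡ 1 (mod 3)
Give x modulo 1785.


Product of moduli M = 17 · 7 · 5 · 3 = 1785.
Merge one congruence at a time:
  Start: x ≡ 0 (mod 17).
  Combine with x ≡ 0 (mod 7); new modulus lcm = 119.
    Write x = 0 + 17·t and substitute into x ≡ 0 (mod 7): 17·t ≡ 0 − 0 = 0 (mod 7).
    Reduce coefficients mod 7: 3·t ≡ 0 (mod 7).
    The inverse of 3 mod 7 is 5 (since 3·5 = 15 = 2·7 + 1), so t ≡ 5·0 = 0 ≡ 0 (mod 7).
    Then x = 0 + 17·0 = 0, valid modulo lcm(17, 7) = 119: x ≡ 0 (mod 119).
  Combine with x ≡ 2 (mod 5); new modulus lcm = 595.
    Write x = 0 + 119·t and substitute into x ≡ 2 (mod 5): 119·t ≡ 2 − 0 = 2 (mod 5).
    Reduce coefficients mod 5: 4·t ≡ 2 (mod 5).
    The inverse of 4 mod 5 is 4 (since 4·4 = 16 = 3·5 + 1), so t ≡ 4·2 = 8 ≡ 3 (mod 5).
    Then x = 0 + 119·3 = 357, valid modulo lcm(119, 5) = 595: x ≡ 357 (mod 595).
  Combine with x ≡ 1 (mod 3); new modulus lcm = 1785.
    Write x = 357 + 595·t and substitute into x ≡ 1 (mod 3): 595·t ≡ 1 − 357 = -356 (mod 3).
    Reduce coefficients mod 3: 1·t ≡ 1 (mod 3).
    So t ≡ 1 (mod 3).
    Then x = 357 + 595·1 = 952, valid modulo lcm(595, 3) = 1785: x ≡ 952 (mod 1785).
Verify against each original: 952 mod 17 = 0, 952 mod 7 = 0, 952 mod 5 = 2, 952 mod 3 = 1.

x ≡ 952 (mod 1785).


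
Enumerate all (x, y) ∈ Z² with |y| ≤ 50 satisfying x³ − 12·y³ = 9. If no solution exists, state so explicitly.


The equation is x³ - 12y³ = 9. For fixed y, x³ = 12·y³ + 9, so a solution requires the RHS to be a perfect cube.
Strategy: iterate y from -50 to 50, compute RHS = 12·y³ + 9, and check whether it is a (positive or negative) perfect cube.
Check small values of y:
  y = 0: RHS = 9 is not a perfect cube.
  y = 1: RHS = 21 is not a perfect cube.
  y = -1: RHS = -3 is not a perfect cube.
  y = 2: RHS = 105 is not a perfect cube.
  y = -2: RHS = -87 is not a perfect cube.
  y = 3: RHS = 333 is not a perfect cube.
  y = -3: RHS = -315 is not a perfect cube.
Continuing the search up to |y| = 50 finds no solutions either.
No (x, y) in the scanned range satisfies the equation.

No integer solutions with |y| ≤ 50.


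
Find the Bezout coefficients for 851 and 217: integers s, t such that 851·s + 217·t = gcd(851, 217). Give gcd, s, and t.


Euclidean algorithm on (851, 217) — divide until remainder is 0:
  851 = 3 · 217 + 200
  217 = 1 · 200 + 17
  200 = 11 · 17 + 13
  17 = 1 · 13 + 4
  13 = 3 · 4 + 1
  4 = 4 · 1 + 0
gcd(851, 217) = 1.
Track Bezout coefficients alongside the remainders: start with r₀ = 851 = a·1 + b·0 (s = 1, t = 0) and r₁ = 217 = a·0 + b·1 (s = 0, t = 1); each new remainder r_{k+1} = r_{k-1} − q_k·r_k inherits s_{k+1} = s_{k-1} − q_k·s_k, t_{k+1} = t_{k-1} − q_k·t_k, so r_k = a·s_k + b·t_k at every step:
  q = 3: r = 200, s = 1 − 3·0 = 1, t = 0 − 3·1 = -3  (check: 851·1 + 217·(-3) = 200)
  q = 1: r = 17, s = 0 − 1·1 = -1, t = 1 − 1·(-3) = 4  (check: 851·(-1) + 217·4 = 17)
  q = 11: r = 13, s = 1 − 11·(-1) = 12, t = -3 − 11·4 = -47  (check: 851·12 + 217·(-47) = 13)
  q = 1: r = 4, s = -1 − 1·12 = -13, t = 4 − 1·(-47) = 51  (check: 851·(-13) + 217·51 = 4)
  q = 3: r = 1, s = 12 − 3·(-13) = 51, t = -47 − 3·51 = -200  (check: 851·51 + 217·(-200) = 1)
The row with r = 1 (the gcd) gives the Bezout coefficients s = 51, t = -200.
Result: 851 · (51) + 217 · (-200) = 1.

gcd(851, 217) = 1; s = 51, t = -200 (check: 851·51 + 217·(-200) = 1).


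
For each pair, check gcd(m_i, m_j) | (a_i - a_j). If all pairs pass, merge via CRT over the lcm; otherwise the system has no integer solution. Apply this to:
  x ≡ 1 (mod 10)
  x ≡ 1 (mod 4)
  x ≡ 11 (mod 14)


Moduli 10, 4, 14 are not pairwise coprime, so CRT works modulo lcm(m_i) when all pairwise compatibility conditions hold.
Pairwise compatibility: gcd(m_i, m_j) must divide a_i - a_j for every pair.
Merge one congruence at a time:
  Start: x ≡ 1 (mod 10).
  Combine with x ≡ 1 (mod 4): gcd(10, 4) = 2; 1 - 1 = 0, which IS divisible by 2, so compatible.
    Write x = 1 + 10·t and substitute into x ≡ 1 (mod 4): 10·t ≡ 1 − 1 = 0 (mod 4).
    Divide the congruence (and modulus) by g = 2: 5·t ≡ 0 (mod 2).
    Reduce coefficients mod 2: 1·t ≡ 0 (mod 2).
    So t ≡ 0 (mod 2).
    Then x = 1 + 10·0 = 1, valid modulo lcm(10, 4) = 20: x ≡ 1 (mod 20).
  Combine with x ≡ 11 (mod 14): gcd(20, 14) = 2; 11 - 1 = 10, which IS divisible by 2, so compatible.
    Write x = 1 + 20·t and substitute into x ≡ 11 (mod 14): 20·t ≡ 11 − 1 = 10 (mod 14).
    Divide the congruence (and modulus) by g = 2: 10·t ≡ 5 (mod 7).
    Reduce coefficients mod 7: 3·t ≡ 5 (mod 7).
    The inverse of 3 mod 7 is 5 (since 3·5 = 15 = 2·7 + 1), so t ≡ 5·5 = 25 ≡ 4 (mod 7).
    Then x = 1 + 20·4 = 81, valid modulo lcm(20, 14) = 140: x ≡ 81 (mod 140).
Verify: 81 mod 10 = 1, 81 mod 4 = 1, 81 mod 14 = 11.

x ≡ 81 (mod 140).


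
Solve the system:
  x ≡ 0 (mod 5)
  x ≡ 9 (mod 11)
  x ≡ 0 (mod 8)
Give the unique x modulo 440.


Moduli 5, 11, 8 are pairwise coprime; by CRT there is a unique solution modulo M = 5 · 11 · 8 = 440.
Solve pairwise, accumulating the modulus:
  Start with x ≡ 0 (mod 5).
  Combine with x ≡ 9 (mod 11): since gcd(5, 11) = 1, we get a unique residue mod 55.
    Write x = 0 + 5·t and substitute into x ≡ 9 (mod 11): 5·t ≡ 9 − 0 = 9 (mod 11).
    The inverse of 5 mod 11 is 9 (since 5·9 = 45 = 4·11 + 1), so t ≡ 9·9 = 81 ≡ 4 (mod 11).
    Then x = 0 + 5·4 = 20, valid modulo lcm(5, 11) = 55: x ≡ 20 (mod 55).
  Combine with x ≡ 0 (mod 8): since gcd(55, 8) = 1, we get a unique residue mod 440.
    Write x = 20 + 55·t and substitute into x ≡ 0 (mod 8): 55·t ≡ 0 − 20 = -20 (mod 8).
    Reduce coefficients mod 8: 7·t ≡ 4 (mod 8).
    The inverse of 7 mod 8 is 7 (since 7·7 = 49 = 6·8 + 1), so t ≡ 7·4 = 28 ≡ 4 (mod 8).
    Then x = 20 + 55·4 = 240, valid modulo lcm(55, 8) = 440: x ≡ 240 (mod 440).
Verify: 240 mod 5 = 0 ✓, 240 mod 11 = 9 ✓, 240 mod 8 = 0 ✓.

x ≡ 240 (mod 440).


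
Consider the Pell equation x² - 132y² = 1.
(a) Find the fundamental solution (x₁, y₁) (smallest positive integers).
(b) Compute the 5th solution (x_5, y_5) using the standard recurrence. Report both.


Step 1: Find the fundamental solution (x₁, y₁) of x² - 132y² = 1.
  Expand √132 as a continued fraction. a₀ = ⌊√132⌋ = 11; iterate m_{k+1} = d_k·a_k − m_k, d_{k+1} = (132 − m_{k+1}²)/d_k, a_{k+1} = ⌊(a₀ + m_{k+1})/d_{k+1}⌋ (starting m₀ = 0, d₀ = 1), with convergents p_k = a_k·p_{k-1} + p_{k-2}, q_k = a_k·q_{k-1} + q_{k-2} (p₋₁ = 1, q₋₁ = 0):
  k = 0: a₀ = 11; p₀/q₀ = 11/1; p₀² − 132·q₀² = 121 − 132 = -11.
  k = 1: m = 11, d = 11, a = ⌊(11 + 11)/11⌋ = 2; p/q = (2·11 + 1)/(2·1 + 0) = 23/2; p² − 132·q² = 529 − 528 = 1.
  The first convergent with p² − 132·q² = 1 gives the fundamental solution (x₁, y₁) = (23, 2).
Step 2: Apply the recurrence (x_{n+1}, y_{n+1}) = (x₁x_n + 132y₁y_n, x₁y_n + y₁x_n) repeatedly.
  From (x_1, y_1) = (23, 2): x_2 = 23·23 + 132·2·2 = 1057; y_2 = 23·2 + 2·23 = 92.
  From (x_2, y_2) = (1057, 92): x_3 = 23·1057 + 132·2·92 = 48599; y_3 = 23·92 + 2·1057 = 4230.
  From (x_3, y_3) = (48599, 4230): x_4 = 23·48599 + 132·2·4230 = 2234497; y_4 = 23·4230 + 2·48599 = 194488.
  From (x_4, y_4) = (2234497, 194488): x_5 = 23·2234497 + 132·2·194488 = 102738263; y_5 = 23·194488 + 2·2234497 = 8942218.
Step 3: Verify x_5² - 132·y_5² = 10555150684257169 - 10555150684257168 = 1 (should be 1). ✓

(x_1, y_1) = (23, 2); (x_5, y_5) = (102738263, 8942218).


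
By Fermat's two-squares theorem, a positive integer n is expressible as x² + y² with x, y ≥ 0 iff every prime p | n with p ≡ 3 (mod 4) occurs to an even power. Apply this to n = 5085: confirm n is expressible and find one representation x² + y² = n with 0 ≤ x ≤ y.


Step 1: Factor n = 5085 = 3^2 · 5 · 113.
Step 2: Check the mod-4 condition on each prime factor: 3 ≡ 3 (mod 4), exponent 2 (must be even); 5 ≡ 1 (mod 4), exponent 1; 113 ≡ 1 (mod 4), exponent 1.
All primes ≡ 3 (mod 4) appear to even exponent (or don't appear), so by the two-squares theorem n IS expressible as a sum of two squares.
Step 3: Build a representation. Group n = k² · m with k = 3 and m = 5 · 113 = 565 (a product of primes ≡ 1 (mod 4)); a representation of m scales to one of n via (k·x)² + (k·y)² = k²(x² + y²). Each prime p ≡ 1 (mod 4) is itself a sum of two squares; find a² by testing p − a² for a perfect square:
  5: 5 − 1² = 4 = 2² ⇒ 5 = 1² + 2².
  113: 113 − 1² = 112, 113 − 2² = 109, 113 − 3² = 104, 113 − 4² = 97, 113 − 5² = 88, 113 − 6² = 77, 113 − 7² = 64 = 8² ⇒ 113 = 7² + 8².
  Combine using the Brahmagupta–Fibonacci identity (a² + b²)(c² + d²) = (ac − bd)² + (ad + bc)² = (ac + bd)² + (ad − bc)²:
  5 · 113 = 565: from (1² + 2²)(7² + 8²), take (1·7 − 2·8, 1·8 + 2·7) = (7 − 16, 8 + 14) = (-9, 22); dropping signs (only squares matter) gives (9, 22); check 9² + 22² = 81 + 484 = 565 ✓.
  Scale by k = 3: (3·9, 3·22) = (27, 66).
Step 4: Order so x ≤ y and verify: 27² + 66² = 729 + 4356 = 5085 = n. ✓

n = 5085 = 27² + 66² (one valid representation with x ≤ y).


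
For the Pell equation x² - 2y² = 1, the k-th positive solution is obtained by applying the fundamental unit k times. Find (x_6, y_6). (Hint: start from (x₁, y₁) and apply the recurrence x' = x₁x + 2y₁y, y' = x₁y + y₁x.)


Step 1: Find the fundamental solution (x₁, y₁) of x² - 2y² = 1.
  Expand √2 as a continued fraction. a₀ = ⌊√2⌋ = 1; iterate m_{k+1} = d_k·a_k − m_k, d_{k+1} = (2 − m_{k+1}²)/d_k, a_{k+1} = ⌊(a₀ + m_{k+1})/d_{k+1}⌋ (starting m₀ = 0, d₀ = 1), with convergents p_k = a_k·p_{k-1} + p_{k-2}, q_k = a_k·q_{k-1} + q_{k-2} (p₋₁ = 1, q₋₁ = 0):
  k = 0: a₀ = 1; p₀/q₀ = 1/1; p₀² − 2·q₀² = 1 − 2 = -1.
  k = 1: m = 1, d = 1, a = ⌊(1 + 1)/1⌋ = 2; p/q = (2·1 + 1)/(2·1 + 0) = 3/2; p² − 2·q² = 9 − 8 = 1.
  The first convergent with p² − 2·q² = 1 gives the fundamental solution (x₁, y₁) = (3, 2).
Step 2: Apply the recurrence (x_{n+1}, y_{n+1}) = (x₁x_n + 2y₁y_n, x₁y_n + y₁x_n) repeatedly.
  From (x_1, y_1) = (3, 2): x_2 = 3·3 + 2·2·2 = 17; y_2 = 3·2 + 2·3 = 12.
  From (x_2, y_2) = (17, 12): x_3 = 3·17 + 2·2·12 = 99; y_3 = 3·12 + 2·17 = 70.
  From (x_3, y_3) = (99, 70): x_4 = 3·99 + 2·2·70 = 577; y_4 = 3·70 + 2·99 = 408.
  From (x_4, y_4) = (577, 408): x_5 = 3·577 + 2·2·408 = 3363; y_5 = 3·408 + 2·577 = 2378.
  From (x_5, y_5) = (3363, 2378): x_6 = 3·3363 + 2·2·2378 = 19601; y_6 = 3·2378 + 2·3363 = 13860.
Step 3: Verify x_6² - 2·y_6² = 384199201 - 384199200 = 1 (should be 1). ✓

(x_1, y_1) = (3, 2); (x_6, y_6) = (19601, 13860).


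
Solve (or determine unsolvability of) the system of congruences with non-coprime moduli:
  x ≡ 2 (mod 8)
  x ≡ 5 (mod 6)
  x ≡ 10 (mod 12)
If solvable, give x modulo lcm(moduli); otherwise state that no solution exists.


Moduli 8, 6, 12 are not pairwise coprime, so CRT works modulo lcm(m_i) when all pairwise compatibility conditions hold.
Pairwise compatibility: gcd(m_i, m_j) must divide a_i - a_j for every pair.
Merge one congruence at a time:
  Start: x ≡ 2 (mod 8).
  Combine with x ≡ 5 (mod 6): gcd(8, 6) = 2, and 5 - 2 = 3 is NOT divisible by 2.
    ⇒ system is inconsistent (no integer solution).

No solution (the system is inconsistent).


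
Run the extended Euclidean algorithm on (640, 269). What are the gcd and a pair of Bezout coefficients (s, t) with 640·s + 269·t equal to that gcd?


Euclidean algorithm on (640, 269) — divide until remainder is 0:
  640 = 2 · 269 + 102
  269 = 2 · 102 + 65
  102 = 1 · 65 + 37
  65 = 1 · 37 + 28
  37 = 1 · 28 + 9
  28 = 3 · 9 + 1
  9 = 9 · 1 + 0
gcd(640, 269) = 1.
Track Bezout coefficients alongside the remainders: start with r₀ = 640 = a·1 + b·0 (s = 1, t = 0) and r₁ = 269 = a·0 + b·1 (s = 0, t = 1); each new remainder r_{k+1} = r_{k-1} − q_k·r_k inherits s_{k+1} = s_{k-1} − q_k·s_k, t_{k+1} = t_{k-1} − q_k·t_k, so r_k = a·s_k + b·t_k at every step:
  q = 2: r = 102, s = 1 − 2·0 = 1, t = 0 − 2·1 = -2  (check: 640·1 + 269·(-2) = 102)
  q = 2: r = 65, s = 0 − 2·1 = -2, t = 1 − 2·(-2) = 5  (check: 640·(-2) + 269·5 = 65)
  q = 1: r = 37, s = 1 − 1·(-2) = 3, t = -2 − 1·5 = -7  (check: 640·3 + 269·(-7) = 37)
  q = 1: r = 28, s = -2 − 1·3 = -5, t = 5 − 1·(-7) = 12  (check: 640·(-5) + 269·12 = 28)
  q = 1: r = 9, s = 3 − 1·(-5) = 8, t = -7 − 1·12 = -19  (check: 640·8 + 269·(-19) = 9)
  q = 3: r = 1, s = -5 − 3·8 = -29, t = 12 − 3·(-19) = 69  (check: 640·(-29) + 269·69 = 1)
The row with r = 1 (the gcd) gives the Bezout coefficients s = -29, t = 69.
Result: 640 · (-29) + 269 · (69) = 1.

gcd(640, 269) = 1; s = -29, t = 69 (check: 640·(-29) + 269·69 = 1).


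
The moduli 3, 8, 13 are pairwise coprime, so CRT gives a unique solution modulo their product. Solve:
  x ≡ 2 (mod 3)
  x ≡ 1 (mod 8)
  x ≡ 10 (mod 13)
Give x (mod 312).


Moduli 3, 8, 13 are pairwise coprime; by CRT there is a unique solution modulo M = 3 · 8 · 13 = 312.
Solve pairwise, accumulating the modulus:
  Start with x ≡ 2 (mod 3).
  Combine with x ≡ 1 (mod 8): since gcd(3, 8) = 1, we get a unique residue mod 24.
    Write x = 2 + 3·t and substitute into x ≡ 1 (mod 8): 3·t ≡ 1 − 2 = -1 (mod 8).
    Reduce coefficients mod 8: 3·t ≡ 7 (mod 8).
    The inverse of 3 mod 8 is 3 (since 3·3 = 9 = 1·8 + 1), so t ≡ 3·7 = 21 ≡ 5 (mod 8).
    Then x = 2 + 3·5 = 17, valid modulo lcm(3, 8) = 24: x ≡ 17 (mod 24).
  Combine with x ≡ 10 (mod 13): since gcd(24, 13) = 1, we get a unique residue mod 312.
    Write x = 17 + 24·t and substitute into x ≡ 10 (mod 13): 24·t ≡ 10 − 17 = -7 (mod 13).
    Reduce coefficients mod 13: 11·t ≡ 6 (mod 13).
    The inverse of 11 mod 13 is 6 (since 11·6 = 66 = 5·13 + 1), so t ≡ 6·6 = 36 ≡ 10 (mod 13).
    Then x = 17 + 24·10 = 257, valid modulo lcm(24, 13) = 312: x ≡ 257 (mod 312).
Verify: 257 mod 3 = 2 ✓, 257 mod 8 = 1 ✓, 257 mod 13 = 10 ✓.

x ≡ 257 (mod 312).


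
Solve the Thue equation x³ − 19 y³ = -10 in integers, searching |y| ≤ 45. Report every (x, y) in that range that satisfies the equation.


The equation is x³ - 19y³ = -10. For fixed y, x³ = 19·y³ − 10, so a solution requires the RHS to be a perfect cube.
Strategy: iterate y from -45 to 45, compute RHS = 19·y³ − 10, and check whether it is a (positive or negative) perfect cube.
Check small values of y:
  y = 0: RHS = -10 is not a perfect cube.
  y = 1: RHS = 9 is not a perfect cube.
  y = -1: RHS = -29 is not a perfect cube.
  y = 2: RHS = 142 is not a perfect cube.
  y = -2: RHS = -162 is not a perfect cube.
  y = 3: RHS = 503 is not a perfect cube.
  y = -3: RHS = -523 is not a perfect cube.
Continuing the search up to |y| = 45 finds no solutions either.
No (x, y) in the scanned range satisfies the equation.

No integer solutions with |y| ≤ 45.


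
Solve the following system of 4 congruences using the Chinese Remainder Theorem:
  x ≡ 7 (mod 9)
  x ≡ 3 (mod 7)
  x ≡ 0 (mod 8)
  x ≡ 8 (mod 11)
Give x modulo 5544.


Product of moduli M = 9 · 7 · 8 · 11 = 5544.
Merge one congruence at a time:
  Start: x ≡ 7 (mod 9).
  Combine with x ≡ 3 (mod 7); new modulus lcm = 63.
    Write x = 7 + 9·t and substitute into x ≡ 3 (mod 7): 9·t ≡ 3 − 7 = -4 (mod 7).
    Reduce coefficients mod 7: 2·t ≡ 3 (mod 7).
    The inverse of 2 mod 7 is 4 (since 2·4 = 8 = 1·7 + 1), so t ≡ 4·3 = 12 ≡ 5 (mod 7).
    Then x = 7 + 9·5 = 52, valid modulo lcm(9, 7) = 63: x ≡ 52 (mod 63).
  Combine with x ≡ 0 (mod 8); new modulus lcm = 504.
    Write x = 52 + 63·t and substitute into x ≡ 0 (mod 8): 63·t ≡ 0 − 52 = -52 (mod 8).
    Reduce coefficients mod 8: 7·t ≡ 4 (mod 8).
    The inverse of 7 mod 8 is 7 (since 7·7 = 49 = 6·8 + 1), so t ≡ 7·4 = 28 ≡ 4 (mod 8).
    Then x = 52 + 63·4 = 304, valid modulo lcm(63, 8) = 504: x ≡ 304 (mod 504).
  Combine with x ≡ 8 (mod 11); new modulus lcm = 5544.
    Write x = 304 + 504·t and substitute into x ≡ 8 (mod 11): 504·t ≡ 8 − 304 = -296 (mod 11).
    Reduce coefficients mod 11: 9·t ≡ 1 (mod 11).
    The inverse of 9 mod 11 is 5 (since 9·5 = 45 = 4·11 + 1), so t ≡ 5·1 = 5 ≡ 5 (mod 11).
    Then x = 304 + 504·5 = 2824, valid modulo lcm(504, 11) = 5544: x ≡ 2824 (mod 5544).
Verify against each original: 2824 mod 9 = 7, 2824 mod 7 = 3, 2824 mod 8 = 0, 2824 mod 11 = 8.

x ≡ 2824 (mod 5544).


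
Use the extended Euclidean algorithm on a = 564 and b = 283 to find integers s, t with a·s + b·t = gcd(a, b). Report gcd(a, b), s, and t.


Euclidean algorithm on (564, 283) — divide until remainder is 0:
  564 = 1 · 283 + 281
  283 = 1 · 281 + 2
  281 = 140 · 2 + 1
  2 = 2 · 1 + 0
gcd(564, 283) = 1.
Track Bezout coefficients alongside the remainders: start with r₀ = 564 = a·1 + b·0 (s = 1, t = 0) and r₁ = 283 = a·0 + b·1 (s = 0, t = 1); each new remainder r_{k+1} = r_{k-1} − q_k·r_k inherits s_{k+1} = s_{k-1} − q_k·s_k, t_{k+1} = t_{k-1} − q_k·t_k, so r_k = a·s_k + b·t_k at every step:
  q = 1: r = 281, s = 1 − 1·0 = 1, t = 0 − 1·1 = -1  (check: 564·1 + 283·(-1) = 281)
  q = 1: r = 2, s = 0 − 1·1 = -1, t = 1 − 1·(-1) = 2  (check: 564·(-1) + 283·2 = 2)
  q = 140: r = 1, s = 1 − 140·(-1) = 141, t = -1 − 140·2 = -281  (check: 564·141 + 283·(-281) = 1)
The row with r = 1 (the gcd) gives the Bezout coefficients s = 141, t = -281.
Result: 564 · (141) + 283 · (-281) = 1.

gcd(564, 283) = 1; s = 141, t = -281 (check: 564·141 + 283·(-281) = 1).


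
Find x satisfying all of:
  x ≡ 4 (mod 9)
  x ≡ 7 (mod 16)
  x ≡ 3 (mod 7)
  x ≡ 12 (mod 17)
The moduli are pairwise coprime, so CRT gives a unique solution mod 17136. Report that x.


Product of moduli M = 9 · 16 · 7 · 17 = 17136.
Merge one congruence at a time:
  Start: x ≡ 4 (mod 9).
  Combine with x ≡ 7 (mod 16); new modulus lcm = 144.
    Write x = 4 + 9·t and substitute into x ≡ 7 (mod 16): 9·t ≡ 7 − 4 = 3 (mod 16).
    The inverse of 9 mod 16 is 9 (since 9·9 = 81 = 5·16 + 1), so t ≡ 9·3 = 27 ≡ 11 (mod 16).
    Then x = 4 + 9·11 = 103, valid modulo lcm(9, 16) = 144: x ≡ 103 (mod 144).
  Combine with x ≡ 3 (mod 7); new modulus lcm = 1008.
    Write x = 103 + 144·t and substitute into x ≡ 3 (mod 7): 144·t ≡ 3 − 103 = -100 (mod 7).
    Reduce coefficients mod 7: 4·t ≡ 5 (mod 7).
    The inverse of 4 mod 7 is 2 (since 4·2 = 8 = 1·7 + 1), so t ≡ 2·5 = 10 ≡ 3 (mod 7).
    Then x = 103 + 144·3 = 535, valid modulo lcm(144, 7) = 1008: x ≡ 535 (mod 1008).
  Combine with x ≡ 12 (mod 17); new modulus lcm = 17136.
    Write x = 535 + 1008·t and substitute into x ≡ 12 (mod 17): 1008·t ≡ 12 − 535 = -523 (mod 17).
    Reduce coefficients mod 17: 5·t ≡ 4 (mod 17).
    The inverse of 5 mod 17 is 7 (since 5·7 = 35 = 2·17 + 1), so t ≡ 7·4 = 28 ≡ 11 (mod 17).
    Then x = 535 + 1008·11 = 11623, valid modulo lcm(1008, 17) = 17136: x ≡ 11623 (mod 17136).
Verify against each original: 11623 mod 9 = 4, 11623 mod 16 = 7, 11623 mod 7 = 3, 11623 mod 17 = 12.

x ≡ 11623 (mod 17136).


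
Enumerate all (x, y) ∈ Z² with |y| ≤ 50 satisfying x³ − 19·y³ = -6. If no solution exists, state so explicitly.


The equation is x³ - 19y³ = -6. For fixed y, x³ = 19·y³ − 6, so a solution requires the RHS to be a perfect cube.
Strategy: iterate y from -50 to 50, compute RHS = 19·y³ − 6, and check whether it is a (positive or negative) perfect cube.
Check small values of y:
  y = 0: RHS = -6 is not a perfect cube.
  y = 1: RHS = 13 is not a perfect cube.
  y = -1: RHS = -25 is not a perfect cube.
  y = 2: RHS = 146 is not a perfect cube.
  y = -2: RHS = -158 is not a perfect cube.
  y = 3: RHS = 507 is not a perfect cube.
  y = -3: RHS = -519 is not a perfect cube.
Continuing the search up to |y| = 50 finds no solutions either.
No (x, y) in the scanned range satisfies the equation.

No integer solutions with |y| ≤ 50.


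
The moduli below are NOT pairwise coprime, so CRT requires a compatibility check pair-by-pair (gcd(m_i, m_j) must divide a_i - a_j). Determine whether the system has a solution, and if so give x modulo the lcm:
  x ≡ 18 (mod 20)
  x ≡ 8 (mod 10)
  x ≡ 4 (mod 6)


Moduli 20, 10, 6 are not pairwise coprime, so CRT works modulo lcm(m_i) when all pairwise compatibility conditions hold.
Pairwise compatibility: gcd(m_i, m_j) must divide a_i - a_j for every pair.
Merge one congruence at a time:
  Start: x ≡ 18 (mod 20).
  Combine with x ≡ 8 (mod 10): gcd(20, 10) = 10; 8 - 18 = -10, which IS divisible by 10, so compatible.
    Write x = 18 + 20·t and substitute into x ≡ 8 (mod 10): 20·t ≡ 8 − 18 = -10 (mod 10).
    Divide the congruence (and modulus) by g = 10: 2·t ≡ -1 (mod 1).
    Modulo 1 every t works; take t = 0.
    Then x = 18 + 20·0 = 18, valid modulo lcm(20, 10) = 20: x ≡ 18 (mod 20).
  Combine with x ≡ 4 (mod 6): gcd(20, 6) = 2; 4 - 18 = -14, which IS divisible by 2, so compatible.
    Write x = 18 + 20·t and substitute into x ≡ 4 (mod 6): 20·t ≡ 4 − 18 = -14 (mod 6).
    Divide the congruence (and modulus) by g = 2: 10·t ≡ -7 (mod 3).
    Reduce coefficients mod 3: 1·t ≡ 2 (mod 3).
    So t ≡ 2 (mod 3).
    Then x = 18 + 20·2 = 58, valid modulo lcm(20, 6) = 60: x ≡ 58 (mod 60).
Verify: 58 mod 20 = 18, 58 mod 10 = 8, 58 mod 6 = 4.

x ≡ 58 (mod 60).
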